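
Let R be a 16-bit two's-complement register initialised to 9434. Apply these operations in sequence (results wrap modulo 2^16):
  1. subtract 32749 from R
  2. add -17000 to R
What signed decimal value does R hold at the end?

25221

Start: R = 9434 = 0010010011011010.
R = 9434 − 32749 = -23315 = 1010010011101101
R = -23315 + (-17000) = -40315; wraps to 25221 = 0110001010000101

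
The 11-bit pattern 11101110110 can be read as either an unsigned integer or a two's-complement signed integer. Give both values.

Unsigned: 11101110110 = 1910.
Signed: MSB=1 → 1910 − 2048 = -138.

unsigned = 1910, signed = -138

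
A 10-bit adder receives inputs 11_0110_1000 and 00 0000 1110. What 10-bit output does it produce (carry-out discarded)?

  1101101000
+ 0000001110
= 1101110110

1101110110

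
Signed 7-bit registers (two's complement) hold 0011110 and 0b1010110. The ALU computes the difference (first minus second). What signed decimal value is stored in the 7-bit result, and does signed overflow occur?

0011110 = 30 (signed)
0b1010110 → 1010110 = -42 (signed)
Subtract via negate-and-add: invert 1010110 + 1 = 0101010 (i.e. 42).
  0011110
+ 0101010
= 1001000
Result 1001000: MSB = 1 → 72 − 128 = -56.
Both addends (after negating the subtrahend) are non-negative but the stored result is negative: signed overflow. The true value 30 − (-42) = 72 lies outside [-64, 63].

-56; overflow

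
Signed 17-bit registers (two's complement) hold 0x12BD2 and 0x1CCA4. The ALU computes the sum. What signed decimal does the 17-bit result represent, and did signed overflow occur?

63606; overflow

0x12BD2 = 10010101111010010 = -54318 (signed)
0x1CCA4 = 11100110010100100 = -13148 (signed)
  10010101111010010
+ 11100110010100100
= 01111100001110110  (discard carry-out 1)
Result 01111100001110110: MSB = 0 → value 63606.
Both addends are negative but the stored result is non-negative: signed overflow. The true value -54318 + (-13148) = -67466 lies outside [-65536, 65535].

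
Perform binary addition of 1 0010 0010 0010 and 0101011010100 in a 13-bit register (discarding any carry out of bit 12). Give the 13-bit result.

  1001000100010
+ 0101011010100
= 1110011110110

1110011110110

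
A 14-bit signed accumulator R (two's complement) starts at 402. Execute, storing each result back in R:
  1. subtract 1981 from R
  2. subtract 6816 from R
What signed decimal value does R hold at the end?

Start: R = 402 = 00000110010010.
R = 402 − 1981 = -1579 = 11100111010101
R = -1579 − 6816 = -8395; wraps to 7989 = 01111100110101

7989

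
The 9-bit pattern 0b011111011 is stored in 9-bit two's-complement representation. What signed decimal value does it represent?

MSB is 0, so the value is non-negative: 011111011 = 251.

251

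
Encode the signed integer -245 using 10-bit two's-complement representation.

1100001011

|-245| = 245 = 0011110101 in 10 bits.
Invert the bits: 1100001010. Add 1: 1100001011.
Check: 1100001011 reads as 779 − 1024 = -245.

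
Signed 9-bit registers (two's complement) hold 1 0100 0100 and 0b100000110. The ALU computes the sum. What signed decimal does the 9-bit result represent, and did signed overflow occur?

1 0100 0100 → 101000100 = -188 (signed)
0b100000110 → 100000110 = -250 (signed)
  101000100
+ 100000110
= 001001010  (discard carry-out 1)
Result 001001010: MSB = 0 → value 74.
Both addends are negative but the stored result is non-negative: signed overflow. The true value -188 + (-250) = -438 lies outside [-256, 255].

74; overflow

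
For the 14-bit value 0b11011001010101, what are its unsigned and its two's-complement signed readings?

Unsigned: 11011001010101 = 13909.
Signed: MSB=1 → 13909 − 16384 = -2475.

unsigned = 13909, signed = -2475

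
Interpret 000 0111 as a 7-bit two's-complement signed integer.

7

MSB is 0, so the value is non-negative: 0000111 = 7.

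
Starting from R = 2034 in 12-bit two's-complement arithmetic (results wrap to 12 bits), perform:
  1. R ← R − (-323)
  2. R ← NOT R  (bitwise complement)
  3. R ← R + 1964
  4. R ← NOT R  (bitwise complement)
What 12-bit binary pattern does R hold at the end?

000110001001

Start: R = 2034 = 011111110010.
R = 2034 − (-323) = 2357; wraps to -1739 = 100100110101
R = NOT 100100110101 = 011011001010 = 1738
R = 1738 + 1964 = 3702; wraps to -394 = 111001110110
R = NOT 111001110110 = 000110001001 = 393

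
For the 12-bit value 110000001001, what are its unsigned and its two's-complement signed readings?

Unsigned: 110000001001 = 3081.
Signed: MSB=1 → 3081 − 4096 = -1015.

unsigned = 3081, signed = -1015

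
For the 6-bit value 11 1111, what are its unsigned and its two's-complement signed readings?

unsigned = 63, signed = -1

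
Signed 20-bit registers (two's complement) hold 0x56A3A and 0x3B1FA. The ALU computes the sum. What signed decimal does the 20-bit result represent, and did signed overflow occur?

0x56A3A = 01010110101000111010 = 354874 (signed)
0x3B1FA = 00111011000111111010 = 242170 (signed)
  01010110101000111010
+ 00111011000111111010
= 10010001110000110100
Result 10010001110000110100: MSB = 1 → 597044 − 1048576 = -451532.
Both addends are non-negative but the stored result is negative: signed overflow. The true value 354874 + 242170 = 597044 lies outside [-524288, 524287].

-451532; overflow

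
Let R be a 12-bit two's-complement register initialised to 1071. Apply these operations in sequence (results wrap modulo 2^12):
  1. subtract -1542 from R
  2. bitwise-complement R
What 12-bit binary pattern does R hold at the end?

010111001010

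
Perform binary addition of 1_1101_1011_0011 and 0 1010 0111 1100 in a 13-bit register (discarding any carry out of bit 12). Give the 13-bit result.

  1110110110011
+ 0101001111100
= 0100000101111  (discard carry-out 1)

0100000101111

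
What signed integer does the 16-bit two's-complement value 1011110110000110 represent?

-17018

MSB is 1, so the value is negative.
Invert: 0100001001111001. Add 1: 0100001001111010 = 17018. So the value is −17018.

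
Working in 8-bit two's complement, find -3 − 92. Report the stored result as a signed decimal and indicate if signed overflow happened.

-95; no overflow

-3 → 11111101
92 → 01011100
Subtract via negate-and-add: invert 01011100 + 1 = 10100100 (i.e. -92).
  11111101
+ 10100100
= 10100001  (discard carry-out 1)
Result 10100001: MSB = 1 → 161 − 256 = -95.
Both addends (after negating the subtrahend) are negative and so is the stored result: no signed overflow.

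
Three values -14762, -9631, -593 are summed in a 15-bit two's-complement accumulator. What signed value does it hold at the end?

-14762 + (-9631) = -24393 → wraps to 8375 (010000010110111)
8375 + (-593) = 7782 (001111001100110)

7782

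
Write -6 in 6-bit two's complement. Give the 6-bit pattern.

111010

|-6| = 6 = 000110 in 6 bits.
Invert the bits: 111001. Add 1: 111010.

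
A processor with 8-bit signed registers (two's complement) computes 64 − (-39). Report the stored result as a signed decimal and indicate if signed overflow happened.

103; no overflow

64 → 01000000
-39 → 11011001
Subtract via negate-and-add: invert 11011001 + 1 = 00100111 (i.e. 39).
  01000000
+ 00100111
= 01100111
Result 01100111: MSB = 0 → value 103.
Both addends (after negating the subtrahend) are non-negative and so is the stored result: no signed overflow.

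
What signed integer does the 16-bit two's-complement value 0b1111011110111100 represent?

MSB is 1, so the value is negative.
Invert: 0000100001000011. Add 1: 0000100001000100 = 2116. So the value is −2116.

-2116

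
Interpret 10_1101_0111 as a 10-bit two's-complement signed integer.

-297

MSB is 1, so the value is negative.
Unsigned reading: 727. Subtract 2^10 = 1024: 727 − 1024 = -297.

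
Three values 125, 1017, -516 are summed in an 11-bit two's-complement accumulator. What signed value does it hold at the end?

125 + 1017 = 1142 → wraps to -906 (10001110110)
-906 + (-516) = -1422 → wraps to 626 (01001110010)

626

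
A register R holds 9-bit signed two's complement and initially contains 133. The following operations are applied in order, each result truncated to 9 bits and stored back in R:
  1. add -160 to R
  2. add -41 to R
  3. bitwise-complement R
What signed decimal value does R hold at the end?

Start: R = 133 = 010000101.
R = 133 + (-160) = -27 = 111100101
R = -27 + (-41) = -68 = 110111100
R = NOT 110111100 = 001000011 = 67

67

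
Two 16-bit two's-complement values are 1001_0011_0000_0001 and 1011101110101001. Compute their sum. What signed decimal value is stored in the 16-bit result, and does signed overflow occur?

1001_0011_0000_0001 → 1001001100000001 = -27903 (signed)
1011101110101001 = -17495 (signed)
  1001001100000001
+ 1011101110101001
= 0100111010101010  (discard carry-out 1)
Result 0100111010101010: MSB = 0 → value 20138.
Both addends are negative but the stored result is non-negative: signed overflow. The true value -27903 + (-17495) = -45398 lies outside [-32768, 32767].

20138; overflow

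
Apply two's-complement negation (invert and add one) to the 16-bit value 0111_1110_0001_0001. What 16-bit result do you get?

Invert: 1000000111101110. Add 1: 1000000111101111.

1000000111101111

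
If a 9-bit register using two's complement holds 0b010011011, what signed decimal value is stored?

MSB is 0, so the value is non-negative: 010011011 = 155.

155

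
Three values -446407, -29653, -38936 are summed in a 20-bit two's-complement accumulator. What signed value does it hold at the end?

-446407 + (-29653) = -476060 (10001011110001100100)
-476060 + (-38936) = -514996 (10000010010001001100)

-514996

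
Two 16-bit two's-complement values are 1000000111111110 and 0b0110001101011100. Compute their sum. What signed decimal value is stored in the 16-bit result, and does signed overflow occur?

-6822; no overflow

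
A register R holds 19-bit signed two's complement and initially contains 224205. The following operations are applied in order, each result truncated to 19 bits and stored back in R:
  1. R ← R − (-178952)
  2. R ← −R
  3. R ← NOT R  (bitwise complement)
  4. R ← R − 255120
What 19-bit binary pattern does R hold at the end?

0100100001001000100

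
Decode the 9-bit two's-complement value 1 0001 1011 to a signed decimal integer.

-229

MSB is 1, so the value is negative.
Invert: 011100100. Add 1: 011100101 = 229. So the value is −229.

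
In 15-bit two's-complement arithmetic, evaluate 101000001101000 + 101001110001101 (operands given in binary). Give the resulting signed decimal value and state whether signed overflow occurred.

9205; overflow

101000001101000 = -12184 (signed)
101001110001101 = -11379 (signed)
  101000001101000
+ 101001110001101
= 010001111110101  (discard carry-out 1)
Result 010001111110101: MSB = 0 → value 9205.
Both addends are negative but the stored result is non-negative: signed overflow. The true value -12184 + (-11379) = -23563 lies outside [-16384, 16383].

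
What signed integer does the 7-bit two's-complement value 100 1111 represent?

MSB is 1, so the value is negative.
Unsigned reading: 79. Subtract 2^7 = 128: 79 − 128 = -49.

-49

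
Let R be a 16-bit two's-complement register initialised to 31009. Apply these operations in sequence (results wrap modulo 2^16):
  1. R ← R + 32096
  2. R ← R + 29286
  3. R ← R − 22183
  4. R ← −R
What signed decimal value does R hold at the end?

Start: R = 31009 = 0111100100100001.
R = 31009 + 32096 = 63105; wraps to -2431 = 1111011010000001
R = -2431 + 29286 = 26855 = 0110100011100111
R = 26855 − 22183 = 4672 = 0001001001000000
R = −(4672) = -4672 = 1110110111000000

-4672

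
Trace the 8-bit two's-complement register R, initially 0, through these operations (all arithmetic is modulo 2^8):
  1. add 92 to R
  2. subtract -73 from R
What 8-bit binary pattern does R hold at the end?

10100101

Start: R = 0 = 00000000.
R = 0 + 92 = 92 = 01011100
R = 92 − (-73) = 165; wraps to -91 = 10100101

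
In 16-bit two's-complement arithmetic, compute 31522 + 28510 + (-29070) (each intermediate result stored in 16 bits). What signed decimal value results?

30962

31522 + 28510 = 60032 → wraps to -5504 (1110101010000000)
-5504 + (-29070) = -34574 → wraps to 30962 (0111100011110010)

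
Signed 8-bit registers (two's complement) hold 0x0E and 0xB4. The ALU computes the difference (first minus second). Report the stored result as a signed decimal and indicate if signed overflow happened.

90; no overflow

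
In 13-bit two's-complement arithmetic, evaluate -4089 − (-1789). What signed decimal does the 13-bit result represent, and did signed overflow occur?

-4089 → 1000000000111
-1789 → 1100100000011
Subtract via negate-and-add: invert 1100100000011 + 1 = 0011011111101 (i.e. 1789).
  1000000000111
+ 0011011111101
= 1011100000100
Result 1011100000100: MSB = 1 → 5892 − 8192 = -2300.
Addends (after negating the subtrahend) have opposite signs, so signed overflow cannot occur.

-2300; no overflow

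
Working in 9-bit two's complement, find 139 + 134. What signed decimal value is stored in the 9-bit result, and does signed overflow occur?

139 → 010001011
134 → 010000110
  010001011
+ 010000110
= 100010001
Result 100010001: MSB = 1 → 273 − 512 = -239.
Both addends are non-negative but the stored result is negative: signed overflow. The true value 139 + 134 = 273 lies outside [-256, 255].

-239; overflow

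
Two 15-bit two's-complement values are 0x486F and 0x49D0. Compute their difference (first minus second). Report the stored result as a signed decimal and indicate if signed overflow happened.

0x486F = 100100001101111 = -14225 (signed)
0x49D0 = 100100111010000 = -13872 (signed)
Subtract via negate-and-add: invert 100100111010000 + 1 = 011011000110000 (i.e. 13872).
  100100001101111
+ 011011000110000
= 111111010011111
Result 111111010011111: MSB = 1 → 32415 − 32768 = -353.
Addends (after negating the subtrahend) have opposite signs, so signed overflow cannot occur.

-353; no overflow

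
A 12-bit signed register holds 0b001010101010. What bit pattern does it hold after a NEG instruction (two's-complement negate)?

Invert: 110101010101. Add 1: 110101010110.
Check: 001010101010 = 682, 110101010110 = -682.

110101010110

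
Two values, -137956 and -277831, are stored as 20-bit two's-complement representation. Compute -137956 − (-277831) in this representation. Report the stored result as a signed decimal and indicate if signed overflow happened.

-137956 → 11011110010100011100
-277831 → 10111100001010111001
Subtract via negate-and-add: invert 10111100001010111001 + 1 = 01000011110101000111 (i.e. 277831).
  11011110010100011100
+ 01000011110101000111
= 00100010001001100011  (discard carry-out 1)
Result 00100010001001100011: MSB = 0 → value 139875.
Addends (after negating the subtrahend) have opposite signs, so signed overflow cannot occur.

139875; no overflow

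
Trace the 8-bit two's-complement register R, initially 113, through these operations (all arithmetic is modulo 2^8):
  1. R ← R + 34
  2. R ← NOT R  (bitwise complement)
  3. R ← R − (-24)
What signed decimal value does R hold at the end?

Start: R = 113 = 01110001.
R = 113 + 34 = 147; wraps to -109 = 10010011
R = NOT 10010011 = 01101100 = 108
R = 108 − (-24) = 132; wraps to -124 = 10000100

-124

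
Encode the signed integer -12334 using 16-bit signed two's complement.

|-12334| = 12334 = 0011000000101110 in 16 bits.
Invert the bits: 1100111111010001. Add 1: 1100111111010010.
Check: 1100111111010010 reads as 53202 − 65536 = -12334.

1100111111010010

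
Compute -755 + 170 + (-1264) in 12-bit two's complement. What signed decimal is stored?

-1849

-755 + 170 = -585 (110110110111)
-585 + (-1264) = -1849 (100011000111)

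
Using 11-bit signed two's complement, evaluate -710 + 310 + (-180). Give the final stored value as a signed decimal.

-710 + 310 = -400 (11001110000)
-400 + (-180) = -580 (10110111100)

-580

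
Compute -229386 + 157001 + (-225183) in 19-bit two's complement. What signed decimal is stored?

226720

-229386 + 157001 = -72385 (1101110010100111111)
-72385 + (-225183) = -297568 → wraps to 226720 (0110111010110100000)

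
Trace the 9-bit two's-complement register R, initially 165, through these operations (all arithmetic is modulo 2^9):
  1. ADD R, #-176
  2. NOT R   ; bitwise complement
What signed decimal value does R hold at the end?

Start: R = 165 = 010100101.
R = 165 + (-176) = -11 = 111110101
R = NOT 111110101 = 000001010 = 10

10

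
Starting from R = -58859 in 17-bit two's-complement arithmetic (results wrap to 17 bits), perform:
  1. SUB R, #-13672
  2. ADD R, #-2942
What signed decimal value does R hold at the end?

Start: R = -58859 = 10001101000010101.
R = -58859 − (-13672) = -45187 = 10100111101111101
R = -45187 + (-2942) = -48129 = 10100001111111111

-48129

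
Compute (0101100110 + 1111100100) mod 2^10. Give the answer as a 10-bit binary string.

  0101100110
+ 1111100100
= 0101001010  (discard carry-out 1)

0101001010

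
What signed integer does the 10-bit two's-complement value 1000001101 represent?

-499

MSB is 1, so the value is negative.
Unsigned reading: 525. Subtract 2^10 = 1024: 525 − 1024 = -499.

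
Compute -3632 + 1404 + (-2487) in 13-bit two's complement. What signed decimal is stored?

-3632 + 1404 = -2228 (1011101001100)
-2228 + (-2487) = -4715 → wraps to 3477 (0110110010101)

3477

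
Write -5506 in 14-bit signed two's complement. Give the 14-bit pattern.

10101001111110

|-5506| = 5506 = 01010110000010 in 14 bits.
Invert the bits: 10101001111101. Add 1: 10101001111110.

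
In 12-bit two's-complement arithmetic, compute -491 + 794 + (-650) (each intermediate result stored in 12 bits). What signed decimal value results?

-347

-491 + 794 = 303 (000100101111)
303 + (-650) = -347 (111010100101)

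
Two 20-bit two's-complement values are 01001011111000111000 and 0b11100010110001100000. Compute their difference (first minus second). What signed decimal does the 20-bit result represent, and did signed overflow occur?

430552; no overflow

01001011111000111000 = 310840 (signed)
0b11100010110001100000 → 11100010110001100000 = -119712 (signed)
Subtract via negate-and-add: invert 11100010110001100000 + 1 = 00011101001110100000 (i.e. 119712).
  01001011111000111000
+ 00011101001110100000
= 01101001000111011000
Result 01101001000111011000: MSB = 0 → value 430552.
Both addends (after negating the subtrahend) are non-negative and so is the stored result: no signed overflow.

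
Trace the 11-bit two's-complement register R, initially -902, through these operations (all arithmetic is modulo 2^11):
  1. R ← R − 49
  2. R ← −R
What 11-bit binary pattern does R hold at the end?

Start: R = -902 = 10001111010.
R = -902 − 49 = -951 = 10001001001
R = −(-951) = 951 = 01110110111

01110110111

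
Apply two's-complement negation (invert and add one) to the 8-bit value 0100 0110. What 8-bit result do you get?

10111010

Invert: 10111001. Add 1: 10111010.
Check: 01000110 = 70, 10111010 = -70.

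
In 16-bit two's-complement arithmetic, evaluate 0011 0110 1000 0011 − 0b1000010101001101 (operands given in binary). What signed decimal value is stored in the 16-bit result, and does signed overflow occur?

-20170; overflow

0011 0110 1000 0011 → 0011011010000011 = 13955 (signed)
0b1000010101001101 → 1000010101001101 = -31411 (signed)
Subtract via negate-and-add: invert 1000010101001101 + 1 = 0111101010110011 (i.e. 31411).
  0011011010000011
+ 0111101010110011
= 1011000100110110
Result 1011000100110110: MSB = 1 → 45366 − 65536 = -20170.
Both addends (after negating the subtrahend) are non-negative but the stored result is negative: signed overflow. The true value 13955 − (-31411) = 45366 lies outside [-32768, 32767].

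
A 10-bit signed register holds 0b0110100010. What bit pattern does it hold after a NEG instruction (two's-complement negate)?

1001011110

Invert: 1001011101. Add 1: 1001011110.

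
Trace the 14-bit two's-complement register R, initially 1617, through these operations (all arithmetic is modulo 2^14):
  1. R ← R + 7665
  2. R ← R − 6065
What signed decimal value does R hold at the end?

3217

Start: R = 1617 = 00011001010001.
R = 1617 + 7665 = 9282; wraps to -7102 = 10010001000010
R = -7102 − 6065 = -13167; wraps to 3217 = 00110010010001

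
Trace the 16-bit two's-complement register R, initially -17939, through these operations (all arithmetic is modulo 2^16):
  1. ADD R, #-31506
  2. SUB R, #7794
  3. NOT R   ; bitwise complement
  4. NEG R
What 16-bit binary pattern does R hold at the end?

Start: R = -17939 = 1011100111101101.
R = -17939 + (-31506) = -49445; wraps to 16091 = 0011111011011011
R = 16091 − 7794 = 8297 = 0010000001101001
R = NOT 0010000001101001 = 1101111110010110 = -8298
R = −(-8298) = 8298 = 0010000001101010

0010000001101010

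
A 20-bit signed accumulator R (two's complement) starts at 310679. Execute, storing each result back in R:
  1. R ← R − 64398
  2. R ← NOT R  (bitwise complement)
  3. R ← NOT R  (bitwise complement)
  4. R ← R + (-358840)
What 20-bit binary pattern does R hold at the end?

11100100100001010001

Start: R = 310679 = 01001011110110010111.
R = 310679 − 64398 = 246281 = 00111100001000001001
R = NOT 00111100001000001001 = 11000011110111110110 = -246282
R = NOT 11000011110111110110 = 00111100001000001001 = 246281
R = 246281 + (-358840) = -112559 = 11100100100001010001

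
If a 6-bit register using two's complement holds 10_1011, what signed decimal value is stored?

-21

MSB is 1, so the value is negative.
Invert: 010100. Add 1: 010101 = 21. So the value is −21.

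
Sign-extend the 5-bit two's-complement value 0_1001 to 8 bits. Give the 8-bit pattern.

MSB of 01001 is 0; replicate it into the new high bits.
000|01001 → 00001001 (still 9).

00001001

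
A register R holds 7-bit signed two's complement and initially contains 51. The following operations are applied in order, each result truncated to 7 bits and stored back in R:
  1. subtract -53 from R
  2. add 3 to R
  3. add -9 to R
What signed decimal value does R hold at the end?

Start: R = 51 = 0110011.
R = 51 − (-53) = 104; wraps to -24 = 1101000
R = -24 + 3 = -21 = 1101011
R = -21 + (-9) = -30 = 1100010

-30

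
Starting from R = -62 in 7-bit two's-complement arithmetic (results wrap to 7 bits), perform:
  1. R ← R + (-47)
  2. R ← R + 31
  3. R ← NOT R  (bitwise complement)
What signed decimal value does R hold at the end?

Start: R = -62 = 1000010.
R = -62 + (-47) = -109; wraps to 19 = 0010011
R = 19 + 31 = 50 = 0110010
R = NOT 0110010 = 1001101 = -51

-51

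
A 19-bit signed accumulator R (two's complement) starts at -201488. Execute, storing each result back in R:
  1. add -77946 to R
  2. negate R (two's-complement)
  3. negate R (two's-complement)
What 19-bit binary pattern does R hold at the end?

Start: R = -201488 = 1001110110011110000.
R = -201488 + (-77946) = -279434; wraps to 244854 = 0111011110001110110
R = −(244854) = -244854 = 1000100001110001010
R = −(-244854) = 244854 = 0111011110001110110

0111011110001110110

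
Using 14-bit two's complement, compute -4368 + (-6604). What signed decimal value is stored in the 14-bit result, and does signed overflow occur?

5412; overflow

-4368 → 10111011110000
-6604 → 10011000110100
  10111011110000
+ 10011000110100
= 01010100100100  (discard carry-out 1)
Result 01010100100100: MSB = 0 → value 5412.
Both addends are negative but the stored result is non-negative: signed overflow. The true value -4368 + (-6604) = -10972 lies outside [-8192, 8191].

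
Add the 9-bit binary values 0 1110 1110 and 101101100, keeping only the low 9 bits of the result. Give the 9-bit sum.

001011010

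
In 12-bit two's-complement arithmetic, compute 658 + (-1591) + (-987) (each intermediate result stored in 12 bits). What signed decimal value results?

-1920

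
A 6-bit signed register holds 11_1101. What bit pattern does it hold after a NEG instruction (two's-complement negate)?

000011

Invert: 000010. Add 1: 000011.
Check: 111101 = -3, 000011 = 3.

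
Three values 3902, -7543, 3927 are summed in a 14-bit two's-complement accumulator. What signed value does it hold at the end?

3902 + (-7543) = -3641 (11000111000111)
-3641 + 3927 = 286 (00000100011110)

286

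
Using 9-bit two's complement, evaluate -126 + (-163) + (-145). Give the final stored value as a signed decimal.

78

-126 + (-163) = -289 → wraps to 223 (011011111)
223 + (-145) = 78 (001001110)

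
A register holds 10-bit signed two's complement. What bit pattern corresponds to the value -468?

|-468| = 468 = 0111010100 in 10 bits.
Invert the bits: 1000101011. Add 1: 1000101100.
Check: 1000101100 reads as 556 − 1024 = -468.

1000101100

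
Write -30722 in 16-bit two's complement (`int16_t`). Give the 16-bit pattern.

1000011111111110

|-30722| = 30722 = 0111100000000010 in 16 bits.
Invert the bits: 1000011111111101. Add 1: 1000011111111110.
Check: 1000011111111110 reads as 34814 − 65536 = -30722.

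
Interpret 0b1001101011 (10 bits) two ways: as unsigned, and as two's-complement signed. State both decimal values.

unsigned = 619, signed = -405

Unsigned: 1001101011 = 619.
Signed: MSB=1 → 619 − 1024 = -405.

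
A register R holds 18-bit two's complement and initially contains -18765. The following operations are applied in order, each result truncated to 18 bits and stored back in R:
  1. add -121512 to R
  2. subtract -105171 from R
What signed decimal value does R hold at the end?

Start: R = -18765 = 111011011010110011.
R = -18765 + (-121512) = -140277; wraps to 121867 = 011101110000001011
R = 121867 − (-105171) = 227038; wraps to -35106 = 110111011011011110

-35106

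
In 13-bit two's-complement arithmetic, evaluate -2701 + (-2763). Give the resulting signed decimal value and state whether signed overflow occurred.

-2701 → 1010101110011
-2763 → 1010100110101
  1010101110011
+ 1010100110101
= 0101010101000  (discard carry-out 1)
Result 0101010101000: MSB = 0 → value 2728.
Both addends are negative but the stored result is non-negative: signed overflow. The true value -2701 + (-2763) = -5464 lies outside [-4096, 4095].

2728; overflow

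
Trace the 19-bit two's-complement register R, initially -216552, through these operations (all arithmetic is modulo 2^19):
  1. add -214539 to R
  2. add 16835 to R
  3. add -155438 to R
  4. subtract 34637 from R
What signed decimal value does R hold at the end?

-80043

Start: R = -216552 = 1001011001000011000.
R = -216552 + (-214539) = -431091; wraps to 93197 = 0010110110000001101
R = 93197 + 16835 = 110032 = 0011010110111010000
R = 110032 + (-155438) = -45406 = 1110100111010100010
R = -45406 − 34637 = -80043 = 1101100011101010101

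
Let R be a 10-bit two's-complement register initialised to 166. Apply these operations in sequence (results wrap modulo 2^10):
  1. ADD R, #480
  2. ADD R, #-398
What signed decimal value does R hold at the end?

248

Start: R = 166 = 0010100110.
R = 166 + 480 = 646; wraps to -378 = 1010000110
R = -378 + (-398) = -776; wraps to 248 = 0011111000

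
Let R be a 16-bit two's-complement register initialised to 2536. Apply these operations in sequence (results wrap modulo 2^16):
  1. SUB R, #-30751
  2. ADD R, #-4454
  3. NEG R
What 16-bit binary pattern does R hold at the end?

1000111101011111

Start: R = 2536 = 0000100111101000.
R = 2536 − (-30751) = 33287; wraps to -32249 = 1000001000000111
R = -32249 + (-4454) = -36703; wraps to 28833 = 0111000010100001
R = −(28833) = -28833 = 1000111101011111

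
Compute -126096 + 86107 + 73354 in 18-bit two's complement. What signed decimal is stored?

33365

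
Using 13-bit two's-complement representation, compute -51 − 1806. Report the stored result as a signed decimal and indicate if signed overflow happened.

-51 → 1111111001101
1806 → 0011100001110
Subtract via negate-and-add: invert 0011100001110 + 1 = 1100011110010 (i.e. -1806).
  1111111001101
+ 1100011110010
= 1100010111111  (discard carry-out 1)
Result 1100010111111: MSB = 1 → 6335 − 8192 = -1857.
Both addends (after negating the subtrahend) are negative and so is the stored result: no signed overflow.

-1857; no overflow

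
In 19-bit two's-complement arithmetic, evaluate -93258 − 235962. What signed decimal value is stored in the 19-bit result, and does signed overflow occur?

-93258 → 1101001001110110110
235962 → 0111001100110111010
Subtract via negate-and-add: invert 0111001100110111010 + 1 = 1000110011001000110 (i.e. -235962).
  1101001001110110110
+ 1000110011001000110
= 0101111100111111100  (discard carry-out 1)
Result 0101111100111111100: MSB = 0 → value 195068.
Both addends (after negating the subtrahend) are negative but the stored result is non-negative: signed overflow. The true value -93258 − 235962 = -329220 lies outside [-262144, 262143].

195068; overflow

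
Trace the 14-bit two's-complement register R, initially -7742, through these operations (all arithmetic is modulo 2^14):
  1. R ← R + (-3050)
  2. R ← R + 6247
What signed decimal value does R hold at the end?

Start: R = -7742 = 10000111000010.
R = -7742 + (-3050) = -10792; wraps to 5592 = 01010111011000
R = 5592 + 6247 = 11839; wraps to -4545 = 10111000111111

-4545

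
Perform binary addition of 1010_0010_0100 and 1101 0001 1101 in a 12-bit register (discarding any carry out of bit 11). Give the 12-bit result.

011101000001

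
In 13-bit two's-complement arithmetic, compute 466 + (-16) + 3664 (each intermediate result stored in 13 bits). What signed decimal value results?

466 + (-16) = 450 (0000111000010)
450 + 3664 = 4114 → wraps to -4078 (1000000010010)

-4078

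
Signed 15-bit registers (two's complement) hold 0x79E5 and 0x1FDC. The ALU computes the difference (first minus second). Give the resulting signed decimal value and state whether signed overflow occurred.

0x79E5 = 111100111100101 = -1563 (signed)
0x1FDC = 001111111011100 = 8156 (signed)
Subtract via negate-and-add: invert 001111111011100 + 1 = 110000000100100 (i.e. -8156).
  111100111100101
+ 110000000100100
= 101101000001001  (discard carry-out 1)
Result 101101000001001: MSB = 1 → 23049 − 32768 = -9719.
Both addends (after negating the subtrahend) are negative and so is the stored result: no signed overflow.

-9719; no overflow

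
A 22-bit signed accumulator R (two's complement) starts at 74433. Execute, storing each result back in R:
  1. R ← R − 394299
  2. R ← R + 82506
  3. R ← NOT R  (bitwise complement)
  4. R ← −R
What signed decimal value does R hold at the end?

-237359

Start: R = 74433 = 0000010010001011000001.
R = 74433 − 394299 = -319866 = 1110110001111010000110
R = -319866 + 82506 = -237360 = 1111000110000011010000
R = NOT 1111000110000011010000 = 0000111001111100101111 = 237359
R = −(237359) = -237359 = 1111000110000011010001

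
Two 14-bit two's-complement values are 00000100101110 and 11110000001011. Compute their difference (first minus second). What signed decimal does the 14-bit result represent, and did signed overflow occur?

1315; no overflow

00000100101110 = 302 (signed)
11110000001011 = -1013 (signed)
Subtract via negate-and-add: invert 11110000001011 + 1 = 00001111110101 (i.e. 1013).
  00000100101110
+ 00001111110101
= 00010100100011
Result 00010100100011: MSB = 0 → value 1315.
Both addends (after negating the subtrahend) are non-negative and so is the stored result: no signed overflow.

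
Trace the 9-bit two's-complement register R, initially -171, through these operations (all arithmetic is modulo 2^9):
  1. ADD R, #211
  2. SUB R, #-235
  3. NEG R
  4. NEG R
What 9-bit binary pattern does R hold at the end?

Start: R = -171 = 101010101.
R = -171 + 211 = 40 = 000101000
R = 40 − (-235) = 275; wraps to -237 = 100010011
R = −(-237) = 237 = 011101101
R = −(237) = -237 = 100010011

100010011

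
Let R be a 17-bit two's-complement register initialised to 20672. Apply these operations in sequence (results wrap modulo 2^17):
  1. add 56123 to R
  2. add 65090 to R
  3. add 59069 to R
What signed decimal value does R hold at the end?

Start: R = 20672 = 00101000011000000.
R = 20672 + 56123 = 76795; wraps to -54277 = 10010101111111011
R = -54277 + 65090 = 10813 = 00010101000111101
R = 10813 + 59069 = 69882; wraps to -61190 = 10001000011111010

-61190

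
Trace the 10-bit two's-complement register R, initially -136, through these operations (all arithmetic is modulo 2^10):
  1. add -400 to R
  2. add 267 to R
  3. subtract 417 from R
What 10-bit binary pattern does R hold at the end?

0101010010

Start: R = -136 = 1101111000.
R = -136 + (-400) = -536; wraps to 488 = 0111101000
R = 488 + 267 = 755; wraps to -269 = 1011110011
R = -269 − 417 = -686; wraps to 338 = 0101010010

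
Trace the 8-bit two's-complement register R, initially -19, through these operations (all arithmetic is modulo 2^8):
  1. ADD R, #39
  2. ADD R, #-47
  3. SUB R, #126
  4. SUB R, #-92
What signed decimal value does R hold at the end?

-61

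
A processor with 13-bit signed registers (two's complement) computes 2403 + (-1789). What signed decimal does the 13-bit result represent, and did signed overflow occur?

614; no overflow

2403 → 0100101100011
-1789 → 1100100000011
  0100101100011
+ 1100100000011
= 0001001100110  (discard carry-out 1)
Result 0001001100110: MSB = 0 → value 614.
Addends have opposite signs, so signed overflow cannot occur.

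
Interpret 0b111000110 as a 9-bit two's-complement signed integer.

-58

MSB is 1, so the value is negative.
Invert: 000111001. Add 1: 000111010 = 58. So the value is −58.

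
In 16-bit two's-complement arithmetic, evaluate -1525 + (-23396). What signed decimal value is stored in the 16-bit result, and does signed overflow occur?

-24921; no overflow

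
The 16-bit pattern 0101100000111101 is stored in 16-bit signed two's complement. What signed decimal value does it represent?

22589

MSB is 0, so the value is non-negative: 0101100000111101 = 22589.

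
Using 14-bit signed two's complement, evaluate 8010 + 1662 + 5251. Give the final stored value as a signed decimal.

-1461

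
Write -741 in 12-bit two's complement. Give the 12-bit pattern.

110100011011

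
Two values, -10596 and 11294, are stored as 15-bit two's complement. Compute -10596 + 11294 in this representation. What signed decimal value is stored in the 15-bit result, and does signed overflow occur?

-10596 → 101011010011100
11294 → 010110000011110
  101011010011100
+ 010110000011110
= 000001010111010  (discard carry-out 1)
Result 000001010111010: MSB = 0 → value 698.
Addends have opposite signs, so signed overflow cannot occur.

698; no overflow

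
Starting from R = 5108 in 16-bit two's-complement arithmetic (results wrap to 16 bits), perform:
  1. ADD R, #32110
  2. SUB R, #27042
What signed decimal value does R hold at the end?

Start: R = 5108 = 0001001111110100.
R = 5108 + 32110 = 37218; wraps to -28318 = 1001000101100010
R = -28318 − 27042 = -55360; wraps to 10176 = 0010011111000000

10176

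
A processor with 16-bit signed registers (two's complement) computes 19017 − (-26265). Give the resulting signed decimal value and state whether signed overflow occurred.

-20254; overflow

19017 → 0100101001001001
-26265 → 1001100101100111
Subtract via negate-and-add: invert 1001100101100111 + 1 = 0110011010011001 (i.e. 26265).
  0100101001001001
+ 0110011010011001
= 1011000011100010
Result 1011000011100010: MSB = 1 → 45282 − 65536 = -20254.
Both addends (after negating the subtrahend) are non-negative but the stored result is negative: signed overflow. The true value 19017 − (-26265) = 45282 lies outside [-32768, 32767].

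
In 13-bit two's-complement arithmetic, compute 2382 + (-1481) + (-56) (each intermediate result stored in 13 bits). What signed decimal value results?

845

2382 + (-1481) = 901 (0001110000101)
901 + (-56) = 845 (0001101001101)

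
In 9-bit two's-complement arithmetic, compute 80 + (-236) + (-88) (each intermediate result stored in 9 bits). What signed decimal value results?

80 + (-236) = -156 (101100100)
-156 + (-88) = -244 (100001100)

-244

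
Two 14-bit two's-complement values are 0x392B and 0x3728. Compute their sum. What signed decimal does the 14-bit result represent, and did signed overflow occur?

0x392B = 11100100101011 = -1749 (signed)
0x3728 = 11011100101000 = -2264 (signed)
  11100100101011
+ 11011100101000
= 11000001010011  (discard carry-out 1)
Result 11000001010011: MSB = 1 → 12371 − 16384 = -4013.
Both addends are negative and so is the stored result: no signed overflow.

-4013; no overflow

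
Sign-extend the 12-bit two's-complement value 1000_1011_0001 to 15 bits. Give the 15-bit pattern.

111100010110001

MSB of 100010110001 is 1; replicate it into the new high bits.
111|100010110001 → 111100010110001 (still -1871).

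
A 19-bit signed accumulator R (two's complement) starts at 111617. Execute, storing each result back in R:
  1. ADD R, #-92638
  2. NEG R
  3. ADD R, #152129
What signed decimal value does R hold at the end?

133150

Start: R = 111617 = 0011011010000000001.
R = 111617 + (-92638) = 18979 = 0000100101000100011
R = −(18979) = -18979 = 1111011010111011101
R = -18979 + 152129 = 133150 = 0100000100000011110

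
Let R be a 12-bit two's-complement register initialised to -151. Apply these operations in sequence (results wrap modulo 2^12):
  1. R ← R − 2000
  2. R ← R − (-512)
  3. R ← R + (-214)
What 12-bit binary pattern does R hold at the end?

100011000011

Start: R = -151 = 111101101001.
R = -151 − 2000 = -2151; wraps to 1945 = 011110011001
R = 1945 − (-512) = 2457; wraps to -1639 = 100110011001
R = -1639 + (-214) = -1853 = 100011000011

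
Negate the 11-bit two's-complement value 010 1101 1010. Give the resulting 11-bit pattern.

Invert: 10100100101. Add 1: 10100100110.
Check: 01011011010 = 730, 10100100110 = -730.

10100100110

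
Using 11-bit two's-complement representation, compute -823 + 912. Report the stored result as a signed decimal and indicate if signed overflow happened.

89; no overflow

-823 → 10011001001
912 → 01110010000
  10011001001
+ 01110010000
= 00001011001  (discard carry-out 1)
Result 00001011001: MSB = 0 → value 89.
Addends have opposite signs, so signed overflow cannot occur.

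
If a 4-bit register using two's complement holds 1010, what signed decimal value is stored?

-6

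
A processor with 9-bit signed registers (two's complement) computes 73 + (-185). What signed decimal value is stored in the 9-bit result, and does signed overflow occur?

73 → 001001001
-185 → 101000111
  001001001
+ 101000111
= 110010000
Result 110010000: MSB = 1 → 400 − 512 = -112.
Addends have opposite signs, so signed overflow cannot occur.

-112; no overflow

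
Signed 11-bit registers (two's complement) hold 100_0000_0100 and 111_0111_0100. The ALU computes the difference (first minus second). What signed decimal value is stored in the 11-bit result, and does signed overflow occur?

100_0000_0100 → 10000000100 = -1020 (signed)
111_0111_0100 → 11101110100 = -140 (signed)
Subtract via negate-and-add: invert 11101110100 + 1 = 00010001100 (i.e. 140).
  10000000100
+ 00010001100
= 10010010000
Result 10010010000: MSB = 1 → 1168 − 2048 = -880.
Addends (after negating the subtrahend) have opposite signs, so signed overflow cannot occur.

-880; no overflow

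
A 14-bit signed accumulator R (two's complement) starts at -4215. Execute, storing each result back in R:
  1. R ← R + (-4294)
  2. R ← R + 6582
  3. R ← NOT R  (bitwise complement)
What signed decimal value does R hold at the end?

Start: R = -4215 = 10111110001001.
R = -4215 + (-4294) = -8509; wraps to 7875 = 01111011000011
R = 7875 + 6582 = 14457; wraps to -1927 = 11100001111001
R = NOT 11100001111001 = 00011110000110 = 1926

1926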